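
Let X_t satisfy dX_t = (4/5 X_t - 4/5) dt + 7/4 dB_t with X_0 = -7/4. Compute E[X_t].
E[X_t] = 1 - 11*exp(4*t/5)/4

Taking expectations and using E[dB_t] = 0, the mean m(t) = E[X_t] satisfies the ODE m'(t) = a m(t) + b with m(0) = x_0. With a = 4/5, b = -4/5, x_0 = -7/4, the solution is
  m(t) = x_0 * exp(a t) + (b/a) * (exp(a t) - 1)
       = (-7/4) * exp((4/5) t) + ((-4/5)/(4/5)) * (exp((4/5) t) - 1)
       = 1 - 11*exp(4*t/5)/4.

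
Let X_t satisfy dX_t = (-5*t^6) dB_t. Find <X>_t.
<X>_t = 25*t^13/13

For an Itô process dX_t = a(t) dt + b(t) dB_t, the quadratic variation is <X>_t = int_0^t b(s)^2 ds (the drift term does not contribute). Here b(s) = -5*s^6, so
  b(s)^2 = 25*s^12.
Integrating from 0 to t:
  <X>_t = int_0^t (25*s^12) ds = 25*t^13/13.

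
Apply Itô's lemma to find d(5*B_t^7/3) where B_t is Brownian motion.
d(5*B_t^7/3) = (35*B_t^5) dt + (35*B_t^6/3) dB_t

Itô's formula for f(B_t) gives d f(B_t) = f'(B_t) dB_t + (1/2) f''(B_t) dt. Compute derivatives of f(x) = 5*x^7/3:
  f'(x)  = 35*x^6/3
  f''(x) = 70*x^5
Substitute x = B_t and multiply the f'' term by 1/2:
  drift     = (1/2) * (70*x^5) evaluated at B_t = 35*B_t^5
  diffusion = (35*x^6/3) evaluated at B_t = 35*B_t^6/3
Therefore d(5*B_t^7/3) = (35*B_t^5) dt + (35*B_t^6/3) dB_t.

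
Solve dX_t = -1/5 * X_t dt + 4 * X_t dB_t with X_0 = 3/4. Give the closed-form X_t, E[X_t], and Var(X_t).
X_t = 3/4 * exp((-41/5) t + (4) B_t); E[X_t] = 3*exp(-t/5)/4; Var(X_t) = (9*exp(16*t) - 9)*exp(-2*t/5)/16

For GBM dX = mu X dt + sigma X dB with X_0 = x_0, apply Itô to Y = log X: dY = (mu - sigma^2/2) dt + sigma dB, so Y_t = log(x_0) + (mu - sigma^2/2) t + sigma B_t and hence X_t = x_0 * exp((mu - sigma^2/2) t + sigma B_t).
With mu = -1/5, sigma = 4, x_0 = 3/4, this gives:
  X_t = 3/4 * exp((-41/5) * t + (4) * B_t).
Since sigma*B_t ~ Normal(0, sigma^2 t), E[exp(sigma*B_t)] = exp(sigma^2 t / 2); so E[X_t] = x_0 * exp((mu - sigma^2/2) t) * exp(sigma^2 t / 2) = x_0 * exp(mu t) = 3*exp(-t/5)/4.
Var(X_t) = E[X_t^2] - (E[X_t])^2 = x_0^2 * exp(2 mu t) * (exp(sigma^2 t) - 1) = (9*exp(16*t) - 9)*exp(-2*t/5)/16.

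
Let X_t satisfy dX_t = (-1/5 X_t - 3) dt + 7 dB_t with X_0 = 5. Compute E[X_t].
E[X_t] = -15 + 20*exp(-t/5)

Taking expectations and using E[dB_t] = 0, the mean m(t) = E[X_t] satisfies the ODE m'(t) = a m(t) + b with m(0) = x_0. With a = -1/5, b = -3, x_0 = 5, the solution is
  m(t) = x_0 * exp(a t) + (b/a) * (exp(a t) - 1)
       = 5 * exp((-1/5) t) + ((-3)/(-1/5)) * (exp((-1/5) t) - 1)
       = -15 + 20*exp(-t/5).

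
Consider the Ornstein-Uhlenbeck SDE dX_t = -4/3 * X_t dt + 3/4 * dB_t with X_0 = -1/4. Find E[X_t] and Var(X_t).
E[X_t] = -exp(-4*t/3)/4; Var(X_t) = 27/128 - 27*exp(-8*t/3)/128

The OU SDE dX = -theta X dt + sigma dB admits the integrating factor exp(theta t): d(exp(theta t) X_t) = sigma exp(theta t) dB_t. Integrating from 0 to t:
  X_t = x_0 * exp(-theta t) + sigma * int_0^t exp(-theta (t-s)) dB_s.
The Itô integral has mean 0 and (by the Itô isometry) variance sigma^2 * int_0^t exp(-2 theta (t - s)) ds = sigma^2 * (1 - exp(-2 theta t)) / (2 theta).
With theta = 4/3, sigma = 3/4, x_0 = -1/4:
  E[X_t] = -1/4 * exp(-4/3 t) = -exp(-4*t/3)/4
  Var(X_t) = (3/4)^2 * (1 - exp(-2*4/3 t)) / (2 * 4/3) = 27/128 - 27*exp(-8*t/3)/128.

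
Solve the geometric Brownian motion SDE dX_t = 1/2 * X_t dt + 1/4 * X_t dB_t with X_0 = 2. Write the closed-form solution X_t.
X_t = 2 * exp((15/32) * t + (1/4) * B_t)

For GBM dX = mu X dt + sigma X dB with X_0 = x_0, apply Itô to Y = log X: dY = (mu - sigma^2/2) dt + sigma dB, so Y_t = log(x_0) + (mu - sigma^2/2) t + sigma B_t and hence X_t = x_0 * exp((mu - sigma^2/2) t + sigma B_t).
With mu = 1/2, sigma = 1/4, x_0 = 2, this gives:
  X_t = 2 * exp((15/32) * t + (1/4) * B_t).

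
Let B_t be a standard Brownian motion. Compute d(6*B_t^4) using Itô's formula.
d(6*B_t^4) = (36*B_t^2) dt + (24*B_t^3) dB_t

Itô's formula for f(B_t) gives d f(B_t) = f'(B_t) dB_t + (1/2) f''(B_t) dt. Compute derivatives of f(x) = 6*x^4:
  f'(x)  = 24*x^3
  f''(x) = 72*x^2
Substitute x = B_t and multiply the f'' term by 1/2:
  drift     = (1/2) * (72*x^2) evaluated at B_t = 36*B_t^2
  diffusion = (24*x^3) evaluated at B_t = 24*B_t^3
Therefore d(6*B_t^4) = (36*B_t^2) dt + (24*B_t^3) dB_t.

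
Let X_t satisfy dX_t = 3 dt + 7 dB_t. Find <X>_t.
<X>_t = 49*t

For an Itô process dX_t = a(t) dt + b(t) dB_t, the quadratic variation is <X>_t = int_0^t b(s)^2 ds (the drift term does not contribute). Here b(s) = 7, so
  b(s)^2 = 49.
Integrating from 0 to t:
  <X>_t = int_0^t (49) ds = 49*t.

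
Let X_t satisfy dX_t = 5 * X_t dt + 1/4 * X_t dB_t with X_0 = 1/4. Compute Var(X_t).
Var(X_t) = (exp(t/16) - 1)*exp(10*t)/16

For GBM dX = mu X dt + sigma X dB with X_0 = x_0, apply Itô to Y = log X: dY = (mu - sigma^2/2) dt + sigma dB, so Y_t = log(x_0) + (mu - sigma^2/2) t + sigma B_t and hence X_t = x_0 * exp((mu - sigma^2/2) t + sigma B_t).
With mu = 5, sigma = 1/4, x_0 = 1/4, this gives:
  X_t = 1/4 * exp((159/32) * t + (1/4) * B_t).
Since sigma*B_t ~ Normal(0, sigma^2 t), E[exp(sigma*B_t)] = exp(sigma^2 t / 2); so E[X_t] = x_0 * exp((mu - sigma^2/2) t) * exp(sigma^2 t / 2) = x_0 * exp(mu t) = exp(5*t)/4.
Var(X_t) = E[X_t^2] - (E[X_t])^2 = x_0^2 * exp(2 mu t) * (exp(sigma^2 t) - 1) = (exp(t/16) - 1)*exp(10*t)/16.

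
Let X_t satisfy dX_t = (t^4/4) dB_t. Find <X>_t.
<X>_t = t^9/144

For an Itô process dX_t = a(t) dt + b(t) dB_t, the quadratic variation is <X>_t = int_0^t b(s)^2 ds (the drift term does not contribute). Here b(s) = s^4/4, so
  b(s)^2 = s^8/16.
Integrating from 0 to t:
  <X>_t = int_0^t (s^8/16) ds = t^9/144.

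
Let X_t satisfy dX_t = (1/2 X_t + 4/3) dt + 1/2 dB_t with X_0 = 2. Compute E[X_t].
E[X_t] = 14*exp(t/2)/3 - 8/3

Taking expectations and using E[dB_t] = 0, the mean m(t) = E[X_t] satisfies the ODE m'(t) = a m(t) + b with m(0) = x_0. With a = 1/2, b = 4/3, x_0 = 2, the solution is
  m(t) = x_0 * exp(a t) + (b/a) * (exp(a t) - 1)
       = 2 * exp((1/2) t) + ((4/3)/(1/2)) * (exp((1/2) t) - 1)
       = 14*exp(t/2)/3 - 8/3.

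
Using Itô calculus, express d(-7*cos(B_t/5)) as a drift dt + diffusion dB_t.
d(-7*cos(B_t/5)) = (7*cos(B_t/5)/50) dt + (7*sin(B_t/5)/5) dB_t

Itô's formula for f(B_t) gives d f(B_t) = f'(B_t) dB_t + (1/2) f''(B_t) dt. Compute derivatives of f(x) = -7*cos(x/5):
  f'(x)  = 7*sin(x/5)/5
  f''(x) = 7*cos(x/5)/25
Substitute x = B_t and multiply the f'' term by 1/2:
  drift     = (1/2) * (7*cos(x/5)/25) evaluated at B_t = 7*cos(B_t/5)/50
  diffusion = (7*sin(x/5)/5) evaluated at B_t = 7*sin(B_t/5)/5
Therefore d(-7*cos(B_t/5)) = (7*cos(B_t/5)/50) dt + (7*sin(B_t/5)/5) dB_t.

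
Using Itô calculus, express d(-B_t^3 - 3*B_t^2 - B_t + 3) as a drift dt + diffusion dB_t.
d(-B_t^3 - 3*B_t^2 - B_t + 3) = (-3*B_t - 3) dt + (-3*B_t^2 - 6*B_t - 1) dB_t

Itô's formula for f(B_t) gives d f(B_t) = f'(B_t) dB_t + (1/2) f''(B_t) dt. Compute derivatives of f(x) = -x^3 - 3*x^2 - x + 3:
  f'(x)  = -3*x^2 - 6*x - 1
  f''(x) = -6*x - 6
Substitute x = B_t and multiply the f'' term by 1/2:
  drift     = (1/2) * (-6*x - 6) evaluated at B_t = -3*B_t - 3
  diffusion = (-3*x^2 - 6*x - 1) evaluated at B_t = -3*B_t^2 - 6*B_t - 1
Therefore d(-B_t^3 - 3*B_t^2 - B_t + 3) = (-3*B_t - 3) dt + (-3*B_t^2 - 6*B_t - 1) dB_t.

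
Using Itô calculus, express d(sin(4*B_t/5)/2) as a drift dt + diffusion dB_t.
d(sin(4*B_t/5)/2) = (-4*sin(4*B_t/5)/25) dt + (2*cos(4*B_t/5)/5) dB_t

Itô's formula for f(B_t) gives d f(B_t) = f'(B_t) dB_t + (1/2) f''(B_t) dt. Compute derivatives of f(x) = sin(4*x/5)/2:
  f'(x)  = 2*cos(4*x/5)/5
  f''(x) = -8*sin(4*x/5)/25
Substitute x = B_t and multiply the f'' term by 1/2:
  drift     = (1/2) * (-8*sin(4*x/5)/25) evaluated at B_t = -4*sin(4*B_t/5)/25
  diffusion = (2*cos(4*x/5)/5) evaluated at B_t = 2*cos(4*B_t/5)/5
Therefore d(sin(4*B_t/5)/2) = (-4*sin(4*B_t/5)/25) dt + (2*cos(4*B_t/5)/5) dB_t.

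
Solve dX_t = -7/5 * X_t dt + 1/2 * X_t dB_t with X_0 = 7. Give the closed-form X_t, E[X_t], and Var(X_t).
X_t = 7 * exp((-61/40) t + (1/2) B_t); E[X_t] = 7*exp(-7*t/5); Var(X_t) = (49*exp(t/4) - 49)*exp(-14*t/5)

For GBM dX = mu X dt + sigma X dB with X_0 = x_0, apply Itô to Y = log X: dY = (mu - sigma^2/2) dt + sigma dB, so Y_t = log(x_0) + (mu - sigma^2/2) t + sigma B_t and hence X_t = x_0 * exp((mu - sigma^2/2) t + sigma B_t).
With mu = -7/5, sigma = 1/2, x_0 = 7, this gives:
  X_t = 7 * exp((-61/40) * t + (1/2) * B_t).
Since sigma*B_t ~ Normal(0, sigma^2 t), E[exp(sigma*B_t)] = exp(sigma^2 t / 2); so E[X_t] = x_0 * exp((mu - sigma^2/2) t) * exp(sigma^2 t / 2) = x_0 * exp(mu t) = 7*exp(-7*t/5).
Var(X_t) = E[X_t^2] - (E[X_t])^2 = x_0^2 * exp(2 mu t) * (exp(sigma^2 t) - 1) = (49*exp(t/4) - 49)*exp(-14*t/5).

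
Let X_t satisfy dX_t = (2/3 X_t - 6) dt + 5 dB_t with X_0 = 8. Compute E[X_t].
E[X_t] = 9 - exp(2*t/3)

Taking expectations and using E[dB_t] = 0, the mean m(t) = E[X_t] satisfies the ODE m'(t) = a m(t) + b with m(0) = x_0. With a = 2/3, b = -6, x_0 = 8, the solution is
  m(t) = x_0 * exp(a t) + (b/a) * (exp(a t) - 1)
       = 8 * exp((2/3) t) + ((-6)/(2/3)) * (exp((2/3) t) - 1)
       = 9 - exp(2*t/3).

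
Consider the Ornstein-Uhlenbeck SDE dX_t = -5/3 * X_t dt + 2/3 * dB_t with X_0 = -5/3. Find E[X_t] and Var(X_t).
E[X_t] = -5*exp(-5*t/3)/3; Var(X_t) = 2/15 - 2*exp(-10*t/3)/15

The OU SDE dX = -theta X dt + sigma dB admits the integrating factor exp(theta t): d(exp(theta t) X_t) = sigma exp(theta t) dB_t. Integrating from 0 to t:
  X_t = x_0 * exp(-theta t) + sigma * int_0^t exp(-theta (t-s)) dB_s.
The Itô integral has mean 0 and (by the Itô isometry) variance sigma^2 * int_0^t exp(-2 theta (t - s)) ds = sigma^2 * (1 - exp(-2 theta t)) / (2 theta).
With theta = 5/3, sigma = 2/3, x_0 = -5/3:
  E[X_t] = -5/3 * exp(-5/3 t) = -5*exp(-5*t/3)/3
  Var(X_t) = (2/3)^2 * (1 - exp(-2*5/3 t)) / (2 * 5/3) = 2/15 - 2*exp(-10*t/3)/15.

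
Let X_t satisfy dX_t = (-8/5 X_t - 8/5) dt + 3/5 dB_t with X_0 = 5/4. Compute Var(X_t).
Var(X_t) = 9/80 - 9*exp(-16*t/5)/80

The variance V(t) = Var(X_t) satisfies V'(t) = 2 a V(t) + c^2 with V(0) = 0 (drift coefficient is linear in X, diffusion is constant). With a = -8/5, c = 3/5, the solution is
  V(t) = (c^2 / (2 a)) * (exp(2 a t) - 1)
       = ((3/5)^2 / (2*(-8/5))) * (exp((-16/5) t) - 1)
       = 9/80 - 9*exp(-16*t/5)/80.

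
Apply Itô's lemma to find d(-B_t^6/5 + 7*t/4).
d(-B_t^6/5 + 7*t/4) = (7/4 - 3*B_t^4) dt + (-6*B_t^5/5) dB_t

Itô's formula for f(t, x): d f(t, B_t) = (f_t + (1/2) f_xx) dt + f_x dB_t. Compute partials of f(t, x) = 7*t/4 - x^6/5:
  f_t(t,x)  = 7/4
  f_x(t,x)  = -6*x^5/5
  f_xx(t,x) = -6*x^4
Assemble drift = f_t + (1/2) f_xx = 7/4 - 3*x^4 and diffusion = f_x = -6*x^5/5. Substituting x = B_t:
  d(-B_t^6/5 + 7*t/4) = (7/4 - 3*B_t^4) dt + (-6*B_t^5/5) dB_t.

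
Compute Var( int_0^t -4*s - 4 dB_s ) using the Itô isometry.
Var = 16*t*(t^2 + 3*t + 3)/3

The Itô integral of a deterministic integrand f(s) has mean 0 because each increment f(s) * (B_{s+ds} - B_s) has mean 0. By the Itô isometry:
  Var( int_0^t f(s) dB_s ) = E[ (int_0^t f(s) dB_s)^2 ] = int_0^t f(s)^2 ds.
Here f(s) = -4*s - 4, so f(s)^2 = 16*(s + 1)^2. Integrate:
  int_0^t (16*(s + 1)^2) ds = 16*t*(t^2 + 3*t + 3)/3.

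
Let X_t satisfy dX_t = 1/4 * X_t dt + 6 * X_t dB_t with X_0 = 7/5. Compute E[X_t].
E[X_t] = 7*exp(t/4)/5

For GBM dX = mu X dt + sigma X dB with X_0 = x_0, apply Itô to Y = log X: dY = (mu - sigma^2/2) dt + sigma dB, so Y_t = log(x_0) + (mu - sigma^2/2) t + sigma B_t and hence X_t = x_0 * exp((mu - sigma^2/2) t + sigma B_t).
With mu = 1/4, sigma = 6, x_0 = 7/5, this gives:
  X_t = 7/5 * exp((-71/4) * t + (6) * B_t).
Since sigma*B_t ~ Normal(0, sigma^2 t), E[exp(sigma*B_t)] = exp(sigma^2 t / 2); so E[X_t] = x_0 * exp((mu - sigma^2/2) t) * exp(sigma^2 t / 2) = x_0 * exp(mu t) = 7*exp(t/4)/5.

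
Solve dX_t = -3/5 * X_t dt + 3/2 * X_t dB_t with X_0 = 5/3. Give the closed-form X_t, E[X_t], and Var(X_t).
X_t = 5/3 * exp((-69/40) t + (3/2) B_t); E[X_t] = 5*exp(-3*t/5)/3; Var(X_t) = (25*exp(9*t/4) - 25)*exp(-6*t/5)/9

For GBM dX = mu X dt + sigma X dB with X_0 = x_0, apply Itô to Y = log X: dY = (mu - sigma^2/2) dt + sigma dB, so Y_t = log(x_0) + (mu - sigma^2/2) t + sigma B_t and hence X_t = x_0 * exp((mu - sigma^2/2) t + sigma B_t).
With mu = -3/5, sigma = 3/2, x_0 = 5/3, this gives:
  X_t = 5/3 * exp((-69/40) * t + (3/2) * B_t).
Since sigma*B_t ~ Normal(0, sigma^2 t), E[exp(sigma*B_t)] = exp(sigma^2 t / 2); so E[X_t] = x_0 * exp((mu - sigma^2/2) t) * exp(sigma^2 t / 2) = x_0 * exp(mu t) = 5*exp(-3*t/5)/3.
Var(X_t) = E[X_t^2] - (E[X_t])^2 = x_0^2 * exp(2 mu t) * (exp(sigma^2 t) - 1) = (25*exp(9*t/4) - 25)*exp(-6*t/5)/9.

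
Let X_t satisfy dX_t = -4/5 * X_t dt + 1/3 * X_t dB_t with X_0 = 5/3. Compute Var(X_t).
Var(X_t) = (25*exp(t/9) - 25)*exp(-8*t/5)/9

For GBM dX = mu X dt + sigma X dB with X_0 = x_0, apply Itô to Y = log X: dY = (mu - sigma^2/2) dt + sigma dB, so Y_t = log(x_0) + (mu - sigma^2/2) t + sigma B_t and hence X_t = x_0 * exp((mu - sigma^2/2) t + sigma B_t).
With mu = -4/5, sigma = 1/3, x_0 = 5/3, this gives:
  X_t = 5/3 * exp((-77/90) * t + (1/3) * B_t).
Since sigma*B_t ~ Normal(0, sigma^2 t), E[exp(sigma*B_t)] = exp(sigma^2 t / 2); so E[X_t] = x_0 * exp((mu - sigma^2/2) t) * exp(sigma^2 t / 2) = x_0 * exp(mu t) = 5*exp(-4*t/5)/3.
Var(X_t) = E[X_t^2] - (E[X_t])^2 = x_0^2 * exp(2 mu t) * (exp(sigma^2 t) - 1) = (25*exp(t/9) - 25)*exp(-8*t/5)/9.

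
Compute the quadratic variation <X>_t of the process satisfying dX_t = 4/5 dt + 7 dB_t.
<X>_t = 49*t

For an Itô process dX_t = a(t) dt + b(t) dB_t, the quadratic variation is <X>_t = int_0^t b(s)^2 ds (the drift term does not contribute). Here b(s) = 7, so
  b(s)^2 = 49.
Integrating from 0 to t:
  <X>_t = int_0^t (49) ds = 49*t.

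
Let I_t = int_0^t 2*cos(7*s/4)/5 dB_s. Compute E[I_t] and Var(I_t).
E[I_t] = 0; Var(I_t) = 2*t/25 + 4*sin(7*t/2)/175

The Itô integral of a deterministic integrand f(s) has mean 0 because each increment f(s) * (B_{s+ds} - B_s) has mean 0. By the Itô isometry:
  Var( int_0^t f(s) dB_s ) = E[ (int_0^t f(s) dB_s)^2 ] = int_0^t f(s)^2 ds.
Here f(s) = 2*cos(7*s/4)/5, so f(s)^2 = 4*cos(7*s/4)^2/25. Integrate:
  int_0^t (4*cos(7*s/4)^2/25) ds = 2*t/25 + 4*sin(7*t/2)/175.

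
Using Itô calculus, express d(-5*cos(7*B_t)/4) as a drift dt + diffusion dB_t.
d(-5*cos(7*B_t)/4) = (245*cos(7*B_t)/8) dt + (35*sin(7*B_t)/4) dB_t

Itô's formula for f(B_t) gives d f(B_t) = f'(B_t) dB_t + (1/2) f''(B_t) dt. Compute derivatives of f(x) = -5*cos(7*x)/4:
  f'(x)  = 35*sin(7*x)/4
  f''(x) = 245*cos(7*x)/4
Substitute x = B_t and multiply the f'' term by 1/2:
  drift     = (1/2) * (245*cos(7*x)/4) evaluated at B_t = 245*cos(7*B_t)/8
  diffusion = (35*sin(7*x)/4) evaluated at B_t = 35*sin(7*B_t)/4
Therefore d(-5*cos(7*B_t)/4) = (245*cos(7*B_t)/8) dt + (35*sin(7*B_t)/4) dB_t.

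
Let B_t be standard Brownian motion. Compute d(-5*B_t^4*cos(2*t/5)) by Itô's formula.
d(-5*B_t^4*cos(2*t/5)) = (2*B_t^2*(B_t^2*sin(2*t/5) - 15*cos(2*t/5))) dt + (-20*B_t^3*cos(2*t/5)) dB_t

Itô's formula for f(t, x): d f(t, B_t) = (f_t + (1/2) f_xx) dt + f_x dB_t. Compute partials of f(t, x) = -5*x^4*cos(2*t/5):
  f_t(t,x)  = 2*x^4*sin(2*t/5)
  f_x(t,x)  = -20*x^3*cos(2*t/5)
  f_xx(t,x) = -60*x^2*cos(2*t/5)
Assemble drift = f_t + (1/2) f_xx = 2*x^2*(x^2*sin(2*t/5) - 15*cos(2*t/5)) and diffusion = f_x = -20*x^3*cos(2*t/5). Substituting x = B_t:
  d(-5*B_t^4*cos(2*t/5)) = (2*B_t^2*(B_t^2*sin(2*t/5) - 15*cos(2*t/5))) dt + (-20*B_t^3*cos(2*t/5)) dB_t.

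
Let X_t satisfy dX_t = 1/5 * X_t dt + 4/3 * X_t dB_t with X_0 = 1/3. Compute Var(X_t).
Var(X_t) = (exp(16*t/9) - 1)*exp(2*t/5)/9

For GBM dX = mu X dt + sigma X dB with X_0 = x_0, apply Itô to Y = log X: dY = (mu - sigma^2/2) dt + sigma dB, so Y_t = log(x_0) + (mu - sigma^2/2) t + sigma B_t and hence X_t = x_0 * exp((mu - sigma^2/2) t + sigma B_t).
With mu = 1/5, sigma = 4/3, x_0 = 1/3, this gives:
  X_t = 1/3 * exp((-31/45) * t + (4/3) * B_t).
Since sigma*B_t ~ Normal(0, sigma^2 t), E[exp(sigma*B_t)] = exp(sigma^2 t / 2); so E[X_t] = x_0 * exp((mu - sigma^2/2) t) * exp(sigma^2 t / 2) = x_0 * exp(mu t) = exp(t/5)/3.
Var(X_t) = E[X_t^2] - (E[X_t])^2 = x_0^2 * exp(2 mu t) * (exp(sigma^2 t) - 1) = (exp(16*t/9) - 1)*exp(2*t/5)/9.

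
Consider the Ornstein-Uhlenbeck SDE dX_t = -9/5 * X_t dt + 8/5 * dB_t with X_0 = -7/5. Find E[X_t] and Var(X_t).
E[X_t] = -7*exp(-9*t/5)/5; Var(X_t) = 32/45 - 32*exp(-18*t/5)/45

The OU SDE dX = -theta X dt + sigma dB admits the integrating factor exp(theta t): d(exp(theta t) X_t) = sigma exp(theta t) dB_t. Integrating from 0 to t:
  X_t = x_0 * exp(-theta t) + sigma * int_0^t exp(-theta (t-s)) dB_s.
The Itô integral has mean 0 and (by the Itô isometry) variance sigma^2 * int_0^t exp(-2 theta (t - s)) ds = sigma^2 * (1 - exp(-2 theta t)) / (2 theta).
With theta = 9/5, sigma = 8/5, x_0 = -7/5:
  E[X_t] = -7/5 * exp(-9/5 t) = -7*exp(-9*t/5)/5
  Var(X_t) = (8/5)^2 * (1 - exp(-2*9/5 t)) / (2 * 9/5) = 32/45 - 32*exp(-18*t/5)/45.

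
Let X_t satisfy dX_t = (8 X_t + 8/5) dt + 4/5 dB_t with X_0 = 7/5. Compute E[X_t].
E[X_t] = 8*exp(8*t)/5 - 1/5

Taking expectations and using E[dB_t] = 0, the mean m(t) = E[X_t] satisfies the ODE m'(t) = a m(t) + b with m(0) = x_0. With a = 8, b = 8/5, x_0 = 7/5, the solution is
  m(t) = x_0 * exp(a t) + (b/a) * (exp(a t) - 1)
       = (7/5) * exp(8 t) + ((8/5)/8) * (exp(8 t) - 1)
       = 8*exp(8*t)/5 - 1/5.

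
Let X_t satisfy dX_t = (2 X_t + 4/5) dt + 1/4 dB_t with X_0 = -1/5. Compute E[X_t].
E[X_t] = exp(2*t)/5 - 2/5

Taking expectations and using E[dB_t] = 0, the mean m(t) = E[X_t] satisfies the ODE m'(t) = a m(t) + b with m(0) = x_0. With a = 2, b = 4/5, x_0 = -1/5, the solution is
  m(t) = x_0 * exp(a t) + (b/a) * (exp(a t) - 1)
       = (-1/5) * exp(2 t) + ((4/5)/2) * (exp(2 t) - 1)
       = exp(2*t)/5 - 2/5.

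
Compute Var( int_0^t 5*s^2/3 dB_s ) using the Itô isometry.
Var = 5*t^5/9

The Itô integral of a deterministic integrand f(s) has mean 0 because each increment f(s) * (B_{s+ds} - B_s) has mean 0. By the Itô isometry:
  Var( int_0^t f(s) dB_s ) = E[ (int_0^t f(s) dB_s)^2 ] = int_0^t f(s)^2 ds.
Here f(s) = 5*s^2/3, so f(s)^2 = 25*s^4/9. Integrate:
  int_0^t (25*s^4/9) ds = 5*t^5/9.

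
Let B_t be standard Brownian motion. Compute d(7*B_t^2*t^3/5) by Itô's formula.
d(7*B_t^2*t^3/5) = (7*t^2*(3*B_t^2 + t)/5) dt + (14*B_t*t^3/5) dB_t

Itô's formula for f(t, x): d f(t, B_t) = (f_t + (1/2) f_xx) dt + f_x dB_t. Compute partials of f(t, x) = 7*t^3*x^2/5:
  f_t(t,x)  = 21*t^2*x^2/5
  f_x(t,x)  = 14*t^3*x/5
  f_xx(t,x) = 14*t^3/5
Assemble drift = f_t + (1/2) f_xx = 7*t^2*(t + 3*x^2)/5 and diffusion = f_x = 14*t^3*x/5. Substituting x = B_t:
  d(7*B_t^2*t^3/5) = (7*t^2*(3*B_t^2 + t)/5) dt + (14*B_t*t^3/5) dB_t.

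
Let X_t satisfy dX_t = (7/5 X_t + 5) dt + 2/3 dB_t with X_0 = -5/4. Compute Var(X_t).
Var(X_t) = 10*exp(14*t/5)/63 - 10/63

The variance V(t) = Var(X_t) satisfies V'(t) = 2 a V(t) + c^2 with V(0) = 0 (drift coefficient is linear in X, diffusion is constant). With a = 7/5, c = 2/3, the solution is
  V(t) = (c^2 / (2 a)) * (exp(2 a t) - 1)
       = ((2/3)^2 / (2*(7/5))) * (exp((14/5) t) - 1)
       = 10*exp(14*t/5)/63 - 10/63.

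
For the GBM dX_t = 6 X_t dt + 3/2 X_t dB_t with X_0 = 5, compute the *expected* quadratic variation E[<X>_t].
E[<X>_t] = 75*exp(57*t/4)/19 - 75/19

<X>_t = int_0^t ((3/2) * X_s)^2 ds. Taking expectation inside the integral: E[<X>_t] = (3/2)^2 * int_0^t E[X_s^2] ds. For GBM, E[X_s^2] = x_0^2 * exp((2 mu + sigma^2) s). Integrating:
  E[<X>_t] = (3/2)^2 * 5^2 * (exp((2*6 + (3/2)^2) t) - 1) / (2*6 + (3/2)^2)
           = (3/2)^2 * 5^2 * (exp((57/4) t) - 1) / (57/4) = 75*exp(57*t/4)/19 - 75/19.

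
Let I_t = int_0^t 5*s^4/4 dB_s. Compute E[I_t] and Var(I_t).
E[I_t] = 0; Var(I_t) = 25*t^9/144

The Itô integral of a deterministic integrand f(s) has mean 0 because each increment f(s) * (B_{s+ds} - B_s) has mean 0. By the Itô isometry:
  Var( int_0^t f(s) dB_s ) = E[ (int_0^t f(s) dB_s)^2 ] = int_0^t f(s)^2 ds.
Here f(s) = 5*s^4/4, so f(s)^2 = 25*s^8/16. Integrate:
  int_0^t (25*s^8/16) ds = 25*t^9/144.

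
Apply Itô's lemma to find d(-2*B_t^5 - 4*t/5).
d(-2*B_t^5 - 4*t/5) = (-20*B_t^3 - 4/5) dt + (-10*B_t^4) dB_t

Itô's formula for f(t, x): d f(t, B_t) = (f_t + (1/2) f_xx) dt + f_x dB_t. Compute partials of f(t, x) = -4*t/5 - 2*x^5:
  f_t(t,x)  = -4/5
  f_x(t,x)  = -10*x^4
  f_xx(t,x) = -40*x^3
Assemble drift = f_t + (1/2) f_xx = -20*x^3 - 4/5 and diffusion = f_x = -10*x^4. Substituting x = B_t:
  d(-2*B_t^5 - 4*t/5) = (-20*B_t^3 - 4/5) dt + (-10*B_t^4) dB_t.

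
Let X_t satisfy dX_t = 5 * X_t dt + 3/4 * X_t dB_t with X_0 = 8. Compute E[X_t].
E[X_t] = 8*exp(5*t)

For GBM dX = mu X dt + sigma X dB with X_0 = x_0, apply Itô to Y = log X: dY = (mu - sigma^2/2) dt + sigma dB, so Y_t = log(x_0) + (mu - sigma^2/2) t + sigma B_t and hence X_t = x_0 * exp((mu - sigma^2/2) t + sigma B_t).
With mu = 5, sigma = 3/4, x_0 = 8, this gives:
  X_t = 8 * exp((151/32) * t + (3/4) * B_t).
Since sigma*B_t ~ Normal(0, sigma^2 t), E[exp(sigma*B_t)] = exp(sigma^2 t / 2); so E[X_t] = x_0 * exp((mu - sigma^2/2) t) * exp(sigma^2 t / 2) = x_0 * exp(mu t) = 8*exp(5*t).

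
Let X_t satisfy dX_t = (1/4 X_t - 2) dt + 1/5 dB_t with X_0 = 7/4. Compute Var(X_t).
Var(X_t) = 2*exp(t/2)/25 - 2/25

The variance V(t) = Var(X_t) satisfies V'(t) = 2 a V(t) + c^2 with V(0) = 0 (drift coefficient is linear in X, diffusion is constant). With a = 1/4, c = 1/5, the solution is
  V(t) = (c^2 / (2 a)) * (exp(2 a t) - 1)
       = ((1/5)^2 / (2*(1/4))) * (exp((1/2) t) - 1)
       = 2*exp(t/2)/25 - 2/25.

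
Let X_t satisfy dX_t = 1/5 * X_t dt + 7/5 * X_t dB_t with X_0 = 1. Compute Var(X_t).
Var(X_t) = exp(59*t/25) - exp(2*t/5)

For GBM dX = mu X dt + sigma X dB with X_0 = x_0, apply Itô to Y = log X: dY = (mu - sigma^2/2) dt + sigma dB, so Y_t = log(x_0) + (mu - sigma^2/2) t + sigma B_t and hence X_t = x_0 * exp((mu - sigma^2/2) t + sigma B_t).
With mu = 1/5, sigma = 7/5, x_0 = 1, this gives:
  X_t = 1 * exp((-39/50) * t + (7/5) * B_t).
Since sigma*B_t ~ Normal(0, sigma^2 t), E[exp(sigma*B_t)] = exp(sigma^2 t / 2); so E[X_t] = x_0 * exp((mu - sigma^2/2) t) * exp(sigma^2 t / 2) = x_0 * exp(mu t) = exp(t/5).
Var(X_t) = E[X_t^2] - (E[X_t])^2 = x_0^2 * exp(2 mu t) * (exp(sigma^2 t) - 1) = exp(59*t/25) - exp(2*t/5).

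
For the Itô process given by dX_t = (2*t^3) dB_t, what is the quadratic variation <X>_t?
<X>_t = 4*t^7/7

For an Itô process dX_t = a(t) dt + b(t) dB_t, the quadratic variation is <X>_t = int_0^t b(s)^2 ds (the drift term does not contribute). Here b(s) = 2*s^3, so
  b(s)^2 = 4*s^6.
Integrating from 0 to t:
  <X>_t = int_0^t (4*s^6) ds = 4*t^7/7.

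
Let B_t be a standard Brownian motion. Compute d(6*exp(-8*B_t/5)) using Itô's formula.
d(6*exp(-8*B_t/5)) = (192*exp(-8*B_t/5)/25) dt + (-48*exp(-8*B_t/5)/5) dB_t

Itô's formula for f(B_t) gives d f(B_t) = f'(B_t) dB_t + (1/2) f''(B_t) dt. Compute derivatives of f(x) = 6*exp(-8*x/5):
  f'(x)  = -48*exp(-8*x/5)/5
  f''(x) = 384*exp(-8*x/5)/25
Substitute x = B_t and multiply the f'' term by 1/2:
  drift     = (1/2) * (384*exp(-8*x/5)/25) evaluated at B_t = 192*exp(-8*B_t/5)/25
  diffusion = (-48*exp(-8*x/5)/5) evaluated at B_t = -48*exp(-8*B_t/5)/5
Therefore d(6*exp(-8*B_t/5)) = (192*exp(-8*B_t/5)/25) dt + (-48*exp(-8*B_t/5)/5) dB_t.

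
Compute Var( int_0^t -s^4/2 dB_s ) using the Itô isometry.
Var = t^9/36

The Itô integral of a deterministic integrand f(s) has mean 0 because each increment f(s) * (B_{s+ds} - B_s) has mean 0. By the Itô isometry:
  Var( int_0^t f(s) dB_s ) = E[ (int_0^t f(s) dB_s)^2 ] = int_0^t f(s)^2 ds.
Here f(s) = -s^4/2, so f(s)^2 = s^8/4. Integrate:
  int_0^t (s^8/4) ds = t^9/36.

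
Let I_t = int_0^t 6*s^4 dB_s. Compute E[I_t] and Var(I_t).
E[I_t] = 0; Var(I_t) = 4*t^9

The Itô integral of a deterministic integrand f(s) has mean 0 because each increment f(s) * (B_{s+ds} - B_s) has mean 0. By the Itô isometry:
  Var( int_0^t f(s) dB_s ) = E[ (int_0^t f(s) dB_s)^2 ] = int_0^t f(s)^2 ds.
Here f(s) = 6*s^4, so f(s)^2 = 36*s^8. Integrate:
  int_0^t (36*s^8) ds = 4*t^9.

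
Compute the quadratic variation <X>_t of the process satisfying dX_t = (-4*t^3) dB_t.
<X>_t = 16*t^7/7

For an Itô process dX_t = a(t) dt + b(t) dB_t, the quadratic variation is <X>_t = int_0^t b(s)^2 ds (the drift term does not contribute). Here b(s) = -4*s^3, so
  b(s)^2 = 16*s^6.
Integrating from 0 to t:
  <X>_t = int_0^t (16*s^6) ds = 16*t^7/7.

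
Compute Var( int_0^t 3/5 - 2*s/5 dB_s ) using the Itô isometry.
Var = t*(4*t^2 - 18*t + 27)/75

The Itô integral of a deterministic integrand f(s) has mean 0 because each increment f(s) * (B_{s+ds} - B_s) has mean 0. By the Itô isometry:
  Var( int_0^t f(s) dB_s ) = E[ (int_0^t f(s) dB_s)^2 ] = int_0^t f(s)^2 ds.
Here f(s) = 3/5 - 2*s/5, so f(s)^2 = (2*s - 3)^2/25. Integrate:
  int_0^t ((2*s - 3)^2/25) ds = t*(4*t^2 - 18*t + 27)/75.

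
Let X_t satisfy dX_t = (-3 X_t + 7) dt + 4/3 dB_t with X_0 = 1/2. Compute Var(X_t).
Var(X_t) = 8/27 - 8*exp(-6*t)/27

The variance V(t) = Var(X_t) satisfies V'(t) = 2 a V(t) + c^2 with V(0) = 0 (drift coefficient is linear in X, diffusion is constant). With a = -3, c = 4/3, the solution is
  V(t) = (c^2 / (2 a)) * (exp(2 a t) - 1)
       = ((4/3)^2 / (2*(-3))) * (exp((-6) t) - 1)
       = 8/27 - 8*exp(-6*t)/27.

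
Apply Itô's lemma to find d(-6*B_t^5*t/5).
d(-6*B_t^5*t/5) = (6*B_t^3*(-B_t^2 - 10*t)/5) dt + (-6*B_t^4*t) dB_t

Itô's formula for f(t, x): d f(t, B_t) = (f_t + (1/2) f_xx) dt + f_x dB_t. Compute partials of f(t, x) = -6*t*x^5/5:
  f_t(t,x)  = -6*x^5/5
  f_x(t,x)  = -6*t*x^4
  f_xx(t,x) = -24*t*x^3
Assemble drift = f_t + (1/2) f_xx = 6*x^3*(-10*t - x^2)/5 and diffusion = f_x = -6*t*x^4. Substituting x = B_t:
  d(-6*B_t^5*t/5) = (6*B_t^3*(-B_t^2 - 10*t)/5) dt + (-6*B_t^4*t) dB_t.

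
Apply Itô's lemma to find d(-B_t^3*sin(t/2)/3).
d(-B_t^3*sin(t/2)/3) = (-B_t*(B_t^2*cos(t/2)/6 + sin(t/2))) dt + (-B_t^2*sin(t/2)) dB_t

Itô's formula for f(t, x): d f(t, B_t) = (f_t + (1/2) f_xx) dt + f_x dB_t. Compute partials of f(t, x) = -x^3*sin(t/2)/3:
  f_t(t,x)  = -x^3*cos(t/2)/6
  f_x(t,x)  = -x^2*sin(t/2)
  f_xx(t,x) = -2*x*sin(t/2)
Assemble drift = f_t + (1/2) f_xx = -x*(x^2*cos(t/2)/6 + sin(t/2)) and diffusion = f_x = -x^2*sin(t/2). Substituting x = B_t:
  d(-B_t^3*sin(t/2)/3) = (-B_t*(B_t^2*cos(t/2)/6 + sin(t/2))) dt + (-B_t^2*sin(t/2)) dB_t.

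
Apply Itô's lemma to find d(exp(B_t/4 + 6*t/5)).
d(exp(B_t/4 + 6*t/5)) = (197*exp(B_t/4 + 6*t/5)/160) dt + (exp(B_t/4 + 6*t/5)/4) dB_t

Itô's formula for f(t, x): d f(t, B_t) = (f_t + (1/2) f_xx) dt + f_x dB_t. Compute partials of f(t, x) = exp(6*t/5 + x/4):
  f_t(t,x)  = 6*exp(6*t/5 + x/4)/5
  f_x(t,x)  = exp(6*t/5 + x/4)/4
  f_xx(t,x) = exp(6*t/5 + x/4)/16
Assemble drift = f_t + (1/2) f_xx = 197*exp(6*t/5 + x/4)/160 and diffusion = f_x = exp(6*t/5 + x/4)/4. Substituting x = B_t:
  d(exp(B_t/4 + 6*t/5)) = (197*exp(B_t/4 + 6*t/5)/160) dt + (exp(B_t/4 + 6*t/5)/4) dB_t.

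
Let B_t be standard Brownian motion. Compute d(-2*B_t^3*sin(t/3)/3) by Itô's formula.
d(-2*B_t^3*sin(t/3)/3) = (-2*B_t*(B_t^2*cos(t/3) + 9*sin(t/3))/9) dt + (-2*B_t^2*sin(t/3)) dB_t

Itô's formula for f(t, x): d f(t, B_t) = (f_t + (1/2) f_xx) dt + f_x dB_t. Compute partials of f(t, x) = -2*x^3*sin(t/3)/3:
  f_t(t,x)  = -2*x^3*cos(t/3)/9
  f_x(t,x)  = -2*x^2*sin(t/3)
  f_xx(t,x) = -4*x*sin(t/3)
Assemble drift = f_t + (1/2) f_xx = -2*x*(x^2*cos(t/3) + 9*sin(t/3))/9 and diffusion = f_x = -2*x^2*sin(t/3). Substituting x = B_t:
  d(-2*B_t^3*sin(t/3)/3) = (-2*B_t*(B_t^2*cos(t/3) + 9*sin(t/3))/9) dt + (-2*B_t^2*sin(t/3)) dB_t.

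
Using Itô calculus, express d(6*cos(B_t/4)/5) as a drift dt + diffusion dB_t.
d(6*cos(B_t/4)/5) = (-3*cos(B_t/4)/80) dt + (-3*sin(B_t/4)/10) dB_t

Itô's formula for f(B_t) gives d f(B_t) = f'(B_t) dB_t + (1/2) f''(B_t) dt. Compute derivatives of f(x) = 6*cos(x/4)/5:
  f'(x)  = -3*sin(x/4)/10
  f''(x) = -3*cos(x/4)/40
Substitute x = B_t and multiply the f'' term by 1/2:
  drift     = (1/2) * (-3*cos(x/4)/40) evaluated at B_t = -3*cos(B_t/4)/80
  diffusion = (-3*sin(x/4)/10) evaluated at B_t = -3*sin(B_t/4)/10
Therefore d(6*cos(B_t/4)/5) = (-3*cos(B_t/4)/80) dt + (-3*sin(B_t/4)/10) dB_t.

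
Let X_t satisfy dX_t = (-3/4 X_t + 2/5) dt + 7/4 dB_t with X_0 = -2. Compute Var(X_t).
Var(X_t) = 49/24 - 49*exp(-3*t/2)/24

The variance V(t) = Var(X_t) satisfies V'(t) = 2 a V(t) + c^2 with V(0) = 0 (drift coefficient is linear in X, diffusion is constant). With a = -3/4, c = 7/4, the solution is
  V(t) = (c^2 / (2 a)) * (exp(2 a t) - 1)
       = ((7/4)^2 / (2*(-3/4))) * (exp((-3/2) t) - 1)
       = 49/24 - 49*exp(-3*t/2)/24.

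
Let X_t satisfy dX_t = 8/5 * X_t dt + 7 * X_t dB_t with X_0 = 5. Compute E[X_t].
E[X_t] = 5*exp(8*t/5)

For GBM dX = mu X dt + sigma X dB with X_0 = x_0, apply Itô to Y = log X: dY = (mu - sigma^2/2) dt + sigma dB, so Y_t = log(x_0) + (mu - sigma^2/2) t + sigma B_t and hence X_t = x_0 * exp((mu - sigma^2/2) t + sigma B_t).
With mu = 8/5, sigma = 7, x_0 = 5, this gives:
  X_t = 5 * exp((-229/10) * t + (7) * B_t).
Since sigma*B_t ~ Normal(0, sigma^2 t), E[exp(sigma*B_t)] = exp(sigma^2 t / 2); so E[X_t] = x_0 * exp((mu - sigma^2/2) t) * exp(sigma^2 t / 2) = x_0 * exp(mu t) = 5*exp(8*t/5).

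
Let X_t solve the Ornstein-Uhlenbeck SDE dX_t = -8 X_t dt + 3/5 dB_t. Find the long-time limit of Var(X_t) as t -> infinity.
lim Var(X_t) = 9/400

The OU SDE dX = -theta X dt + sigma dB admits the integrating factor exp(theta t): d(exp(theta t) X_t) = sigma exp(theta t) dB_t. Integrating from 0 to t gives X_t = x_0 * exp(-theta t) + sigma * int_0^t exp(-theta (t-s)) dB_s for any initial x_0. The Itô integral has variance (by the Itô isometry) sigma^2 * int_0^t exp(-2 theta (t - s)) ds = sigma^2 * (1 - exp(-2 theta t)) / (2 theta), independent of x_0.
With theta = 8, sigma = 3/5:
  Var(X_t) = (3/5)^2 * (1 - exp(-2*8 t)) / (2 * 8) = 9/400 - 9*exp(-16*t)/400.
As t -> infinity, exp(-2*8 t) -> 0, so the stationary variance is sigma^2 / (2 theta) = 9/400.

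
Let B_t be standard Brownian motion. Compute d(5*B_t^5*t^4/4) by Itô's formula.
d(5*B_t^5*t^4/4) = (B_t^3*t^3*(5*B_t^2 + 25*t/2)) dt + (25*B_t^4*t^4/4) dB_t

Itô's formula for f(t, x): d f(t, B_t) = (f_t + (1/2) f_xx) dt + f_x dB_t. Compute partials of f(t, x) = 5*t^4*x^5/4:
  f_t(t,x)  = 5*t^3*x^5
  f_x(t,x)  = 25*t^4*x^4/4
  f_xx(t,x) = 25*t^4*x^3
Assemble drift = f_t + (1/2) f_xx = t^3*x^3*(25*t/2 + 5*x^2) and diffusion = f_x = 25*t^4*x^4/4. Substituting x = B_t:
  d(5*B_t^5*t^4/4) = (B_t^3*t^3*(5*B_t^2 + 25*t/2)) dt + (25*B_t^4*t^4/4) dB_t.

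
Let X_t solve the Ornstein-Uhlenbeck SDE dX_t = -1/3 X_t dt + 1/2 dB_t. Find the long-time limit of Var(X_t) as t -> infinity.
lim Var(X_t) = 3/8

The OU SDE dX = -theta X dt + sigma dB admits the integrating factor exp(theta t): d(exp(theta t) X_t) = sigma exp(theta t) dB_t. Integrating from 0 to t gives X_t = x_0 * exp(-theta t) + sigma * int_0^t exp(-theta (t-s)) dB_s for any initial x_0. The Itô integral has variance (by the Itô isometry) sigma^2 * int_0^t exp(-2 theta (t - s)) ds = sigma^2 * (1 - exp(-2 theta t)) / (2 theta), independent of x_0.
With theta = 1/3, sigma = 1/2:
  Var(X_t) = (1/2)^2 * (1 - exp(-2*1/3 t)) / (2 * 1/3) = 3/8 - 3*exp(-2*t/3)/8.
As t -> infinity, exp(-2*1/3 t) -> 0, so the stationary variance is sigma^2 / (2 theta) = 3/8.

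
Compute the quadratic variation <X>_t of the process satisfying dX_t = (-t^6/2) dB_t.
<X>_t = t^13/52

For an Itô process dX_t = a(t) dt + b(t) dB_t, the quadratic variation is <X>_t = int_0^t b(s)^2 ds (the drift term does not contribute). Here b(s) = -s^6/2, so
  b(s)^2 = s^12/4.
Integrating from 0 to t:
  <X>_t = int_0^t (s^12/4) ds = t^13/52.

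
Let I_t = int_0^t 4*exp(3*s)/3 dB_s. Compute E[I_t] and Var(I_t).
E[I_t] = 0; Var(I_t) = 8*exp(6*t)/27 - 8/27

The Itô integral of a deterministic integrand f(s) has mean 0 because each increment f(s) * (B_{s+ds} - B_s) has mean 0. By the Itô isometry:
  Var( int_0^t f(s) dB_s ) = E[ (int_0^t f(s) dB_s)^2 ] = int_0^t f(s)^2 ds.
Here f(s) = 4*exp(3*s)/3, so f(s)^2 = 16*exp(6*s)/9. Integrate:
  int_0^t (16*exp(6*s)/9) ds = 8*exp(6*t)/27 - 8/27.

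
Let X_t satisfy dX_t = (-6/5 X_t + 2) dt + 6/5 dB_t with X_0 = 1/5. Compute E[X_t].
E[X_t] = 5/3 - 22*exp(-6*t/5)/15

Taking expectations and using E[dB_t] = 0, the mean m(t) = E[X_t] satisfies the ODE m'(t) = a m(t) + b with m(0) = x_0. With a = -6/5, b = 2, x_0 = 1/5, the solution is
  m(t) = x_0 * exp(a t) + (b/a) * (exp(a t) - 1)
       = (1/5) * exp((-6/5) t) + (2/(-6/5)) * (exp((-6/5) t) - 1)
       = 5/3 - 22*exp(-6*t/5)/15.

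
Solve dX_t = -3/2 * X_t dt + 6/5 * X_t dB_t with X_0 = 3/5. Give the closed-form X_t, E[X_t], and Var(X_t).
X_t = 3/5 * exp((-111/50) t + (6/5) B_t); E[X_t] = 3*exp(-3*t/2)/5; Var(X_t) = (9*exp(36*t/25) - 9)*exp(-3*t)/25

For GBM dX = mu X dt + sigma X dB with X_0 = x_0, apply Itô to Y = log X: dY = (mu - sigma^2/2) dt + sigma dB, so Y_t = log(x_0) + (mu - sigma^2/2) t + sigma B_t and hence X_t = x_0 * exp((mu - sigma^2/2) t + sigma B_t).
With mu = -3/2, sigma = 6/5, x_0 = 3/5, this gives:
  X_t = 3/5 * exp((-111/50) * t + (6/5) * B_t).
Since sigma*B_t ~ Normal(0, sigma^2 t), E[exp(sigma*B_t)] = exp(sigma^2 t / 2); so E[X_t] = x_0 * exp((mu - sigma^2/2) t) * exp(sigma^2 t / 2) = x_0 * exp(mu t) = 3*exp(-3*t/2)/5.
Var(X_t) = E[X_t^2] - (E[X_t])^2 = x_0^2 * exp(2 mu t) * (exp(sigma^2 t) - 1) = (9*exp(36*t/25) - 9)*exp(-3*t)/25.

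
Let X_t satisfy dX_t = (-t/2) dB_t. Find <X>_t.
<X>_t = t^3/12

For an Itô process dX_t = a(t) dt + b(t) dB_t, the quadratic variation is <X>_t = int_0^t b(s)^2 ds (the drift term does not contribute). Here b(s) = -s/2, so
  b(s)^2 = s^2/4.
Integrating from 0 to t:
  <X>_t = int_0^t (s^2/4) ds = t^3/12.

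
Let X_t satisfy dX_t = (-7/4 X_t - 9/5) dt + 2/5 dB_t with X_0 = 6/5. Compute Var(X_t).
Var(X_t) = 8/175 - 8*exp(-7*t/2)/175

The variance V(t) = Var(X_t) satisfies V'(t) = 2 a V(t) + c^2 with V(0) = 0 (drift coefficient is linear in X, diffusion is constant). With a = -7/4, c = 2/5, the solution is
  V(t) = (c^2 / (2 a)) * (exp(2 a t) - 1)
       = ((2/5)^2 / (2*(-7/4))) * (exp((-7/2) t) - 1)
       = 8/175 - 8*exp(-7*t/2)/175.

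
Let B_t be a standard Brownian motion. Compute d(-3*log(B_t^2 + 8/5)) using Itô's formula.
d(-3*log(B_t^2 + 8/5)) = (15*(5*B_t^2 - 8)/(5*B_t^2 + 8)^2) dt + (-30*B_t/(5*B_t^2 + 8)) dB_t

Itô's formula for f(B_t) gives d f(B_t) = f'(B_t) dB_t + (1/2) f''(B_t) dt. Compute derivatives of f(x) = -3*log(x^2 + 8/5):
  f'(x)  = -30*x/(5*x^2 + 8)
  f''(x) = 30*(5*x^2 - 8)/(5*x^2 + 8)^2
Substitute x = B_t and multiply the f'' term by 1/2:
  drift     = (1/2) * (30*(5*x^2 - 8)/(5*x^2 + 8)^2) evaluated at B_t = 15*(5*B_t^2 - 8)/(5*B_t^2 + 8)^2
  diffusion = (-30*x/(5*x^2 + 8)) evaluated at B_t = -30*B_t/(5*B_t^2 + 8)
Therefore d(-3*log(B_t^2 + 8/5)) = (15*(5*B_t^2 - 8)/(5*B_t^2 + 8)^2) dt + (-30*B_t/(5*B_t^2 + 8)) dB_t.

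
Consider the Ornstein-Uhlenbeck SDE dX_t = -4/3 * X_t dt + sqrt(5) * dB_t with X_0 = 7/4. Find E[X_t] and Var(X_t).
E[X_t] = 7*exp(-4*t/3)/4; Var(X_t) = 15/8 - 15*exp(-8*t/3)/8

The OU SDE dX = -theta X dt + sigma dB admits the integrating factor exp(theta t): d(exp(theta t) X_t) = sigma exp(theta t) dB_t. Integrating from 0 to t:
  X_t = x_0 * exp(-theta t) + sigma * int_0^t exp(-theta (t-s)) dB_s.
The Itô integral has mean 0 and (by the Itô isometry) variance sigma^2 * int_0^t exp(-2 theta (t - s)) ds = sigma^2 * (1 - exp(-2 theta t)) / (2 theta).
With theta = 4/3, sigma = sqrt(5), x_0 = 7/4:
  E[X_t] = 7/4 * exp(-4/3 t) = 7*exp(-4*t/3)/4
  Var(X_t) = (sqrt(5))^2 * (1 - exp(-2*4/3 t)) / (2 * 4/3) = 15/8 - 15*exp(-8*t/3)/8.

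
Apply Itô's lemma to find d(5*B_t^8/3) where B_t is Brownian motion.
d(5*B_t^8/3) = (140*B_t^6/3) dt + (40*B_t^7/3) dB_t

Itô's formula for f(B_t) gives d f(B_t) = f'(B_t) dB_t + (1/2) f''(B_t) dt. Compute derivatives of f(x) = 5*x^8/3:
  f'(x)  = 40*x^7/3
  f''(x) = 280*x^6/3
Substitute x = B_t and multiply the f'' term by 1/2:
  drift     = (1/2) * (280*x^6/3) evaluated at B_t = 140*B_t^6/3
  diffusion = (40*x^7/3) evaluated at B_t = 40*B_t^7/3
Therefore d(5*B_t^8/3) = (140*B_t^6/3) dt + (40*B_t^7/3) dB_t.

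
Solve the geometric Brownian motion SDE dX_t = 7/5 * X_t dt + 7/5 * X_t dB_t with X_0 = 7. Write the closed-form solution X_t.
X_t = 7 * exp((21/50) * t + (7/5) * B_t)

For GBM dX = mu X dt + sigma X dB with X_0 = x_0, apply Itô to Y = log X: dY = (mu - sigma^2/2) dt + sigma dB, so Y_t = log(x_0) + (mu - sigma^2/2) t + sigma B_t and hence X_t = x_0 * exp((mu - sigma^2/2) t + sigma B_t).
With mu = 7/5, sigma = 7/5, x_0 = 7, this gives:
  X_t = 7 * exp((21/50) * t + (7/5) * B_t).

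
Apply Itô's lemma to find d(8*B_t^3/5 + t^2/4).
d(8*B_t^3/5 + t^2/4) = (24*B_t/5 + t/2) dt + (24*B_t^2/5) dB_t

Itô's formula for f(t, x): d f(t, B_t) = (f_t + (1/2) f_xx) dt + f_x dB_t. Compute partials of f(t, x) = t^2/4 + 8*x^3/5:
  f_t(t,x)  = t/2
  f_x(t,x)  = 24*x^2/5
  f_xx(t,x) = 48*x/5
Assemble drift = f_t + (1/2) f_xx = t/2 + 24*x/5 and diffusion = f_x = 24*x^2/5. Substituting x = B_t:
  d(8*B_t^3/5 + t^2/4) = (24*B_t/5 + t/2) dt + (24*B_t^2/5) dB_t.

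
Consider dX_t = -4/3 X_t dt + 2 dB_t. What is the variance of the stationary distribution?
lim Var(X_t) = 3/2

The OU SDE dX = -theta X dt + sigma dB admits the integrating factor exp(theta t): d(exp(theta t) X_t) = sigma exp(theta t) dB_t. Integrating from 0 to t gives X_t = x_0 * exp(-theta t) + sigma * int_0^t exp(-theta (t-s)) dB_s for any initial x_0. The Itô integral has variance (by the Itô isometry) sigma^2 * int_0^t exp(-2 theta (t - s)) ds = sigma^2 * (1 - exp(-2 theta t)) / (2 theta), independent of x_0.
With theta = 4/3, sigma = 2:
  Var(X_t) = (2)^2 * (1 - exp(-2*4/3 t)) / (2 * 4/3) = 3/2 - 3*exp(-8*t/3)/2.
As t -> infinity, exp(-2*4/3 t) -> 0, so the stationary variance is sigma^2 / (2 theta) = 3/2.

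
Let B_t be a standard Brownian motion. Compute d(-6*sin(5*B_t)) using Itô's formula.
d(-6*sin(5*B_t)) = (75*sin(5*B_t)) dt + (-30*cos(5*B_t)) dB_t

Itô's formula for f(B_t) gives d f(B_t) = f'(B_t) dB_t + (1/2) f''(B_t) dt. Compute derivatives of f(x) = -6*sin(5*x):
  f'(x)  = -30*cos(5*x)
  f''(x) = 150*sin(5*x)
Substitute x = B_t and multiply the f'' term by 1/2:
  drift     = (1/2) * (150*sin(5*x)) evaluated at B_t = 75*sin(5*B_t)
  diffusion = (-30*cos(5*x)) evaluated at B_t = -30*cos(5*B_t)
Therefore d(-6*sin(5*B_t)) = (75*sin(5*B_t)) dt + (-30*cos(5*B_t)) dB_t.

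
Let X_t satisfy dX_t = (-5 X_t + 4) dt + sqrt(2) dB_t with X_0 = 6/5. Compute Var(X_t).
Var(X_t) = 1/5 - exp(-10*t)/5

The variance V(t) = Var(X_t) satisfies V'(t) = 2 a V(t) + c^2 with V(0) = 0 (drift coefficient is linear in X, diffusion is constant). With a = -5, c = sqrt(2), the solution is
  V(t) = (c^2 / (2 a)) * (exp(2 a t) - 1)
       = (sqrt(2)^2 / (2*(-5))) * (exp((-10) t) - 1)
       = 1/5 - exp(-10*t)/5.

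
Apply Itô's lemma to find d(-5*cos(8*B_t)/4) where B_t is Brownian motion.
d(-5*cos(8*B_t)/4) = (40*cos(8*B_t)) dt + (10*sin(8*B_t)) dB_t

Itô's formula for f(B_t) gives d f(B_t) = f'(B_t) dB_t + (1/2) f''(B_t) dt. Compute derivatives of f(x) = -5*cos(8*x)/4:
  f'(x)  = 10*sin(8*x)
  f''(x) = 80*cos(8*x)
Substitute x = B_t and multiply the f'' term by 1/2:
  drift     = (1/2) * (80*cos(8*x)) evaluated at B_t = 40*cos(8*B_t)
  diffusion = (10*sin(8*x)) evaluated at B_t = 10*sin(8*B_t)
Therefore d(-5*cos(8*B_t)/4) = (40*cos(8*B_t)) dt + (10*sin(8*B_t)) dB_t.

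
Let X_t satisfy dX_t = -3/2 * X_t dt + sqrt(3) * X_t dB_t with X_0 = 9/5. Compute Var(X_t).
Var(X_t) = 81/25 - 81*exp(-3*t)/25

For GBM dX = mu X dt + sigma X dB with X_0 = x_0, apply Itô to Y = log X: dY = (mu - sigma^2/2) dt + sigma dB, so Y_t = log(x_0) + (mu - sigma^2/2) t + sigma B_t and hence X_t = x_0 * exp((mu - sigma^2/2) t + sigma B_t).
With mu = -3/2, sigma = sqrt(3), x_0 = 9/5, this gives:
  X_t = 9/5 * exp((-3) * t + (sqrt(3)) * B_t).
Since sigma*B_t ~ Normal(0, sigma^2 t), E[exp(sigma*B_t)] = exp(sigma^2 t / 2); so E[X_t] = x_0 * exp((mu - sigma^2/2) t) * exp(sigma^2 t / 2) = x_0 * exp(mu t) = 9*exp(-3*t/2)/5.
Var(X_t) = E[X_t^2] - (E[X_t])^2 = x_0^2 * exp(2 mu t) * (exp(sigma^2 t) - 1) = 81/25 - 81*exp(-3*t)/25.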